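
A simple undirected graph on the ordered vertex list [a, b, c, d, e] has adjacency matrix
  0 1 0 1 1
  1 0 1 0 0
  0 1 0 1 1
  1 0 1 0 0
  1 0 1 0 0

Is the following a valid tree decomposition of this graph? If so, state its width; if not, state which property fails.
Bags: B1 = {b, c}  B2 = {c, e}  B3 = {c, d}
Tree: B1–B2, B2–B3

A tree decomposition must satisfy three properties: every vertex lies in some bag; for every edge, both endpoints lie together in some bag; and for every vertex, the bags containing it form a connected subtree. Here vertex a appears in no bag, so the decomposition is invalid.

No — vertex a appears in no bag.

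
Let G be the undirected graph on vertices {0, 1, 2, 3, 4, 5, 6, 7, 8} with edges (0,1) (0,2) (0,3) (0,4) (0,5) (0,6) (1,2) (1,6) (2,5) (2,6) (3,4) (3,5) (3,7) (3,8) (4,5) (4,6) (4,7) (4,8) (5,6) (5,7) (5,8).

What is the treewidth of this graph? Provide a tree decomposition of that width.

The largest bag has 4 vertices, giving width 3; this decomposition certifies tw(G) ≤ 3. For the lower bound, the 4 vertices {0, 1, 2, 6} are pairwise adjacent, and any tree decomposition puts a clique entirely inside one bag — forcing width ≥ 3. The upper and lower bounds meet at 3, so that is the treewidth.

Treewidth 3.
One such decomposition:
Bags: B1 = {0, 3, 4, 5}  B2 = {0, 4, 5, 6}  B3 = {0, 2, 5, 6}  B4 = {3, 4, 5, 8}  B5 = {3, 4, 5, 7}  B6 = {0, 1, 2, 6}
Tree: B1–B2, B2–B3, B1–B4, B4–B5, B3–B6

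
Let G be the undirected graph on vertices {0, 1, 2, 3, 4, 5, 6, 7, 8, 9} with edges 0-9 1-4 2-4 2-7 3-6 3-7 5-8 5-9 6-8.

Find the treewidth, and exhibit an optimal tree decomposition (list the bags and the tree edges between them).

Treewidth 1.
Bags: B1 = {0, 9}  B2 = {5, 9}  B3 = {5, 8}  B4 = {6, 8}  B5 = {3, 6}  B6 = {3, 7}  B7 = {2, 7}  B8 = {2, 4}  B9 = {1, 4}
Tree: B1–B2, B2–B3, B3–B4, B4–B5, B5–B6, B6–B7, B7–B8, B8–B9

Each bag holds 2 vertices, so the decomposition has width 1, which upper-bounds the treewidth. Since G has at least one edge (e.g. 0–9), it is not an edgeless graph, so tw(G) ≥ 1. Hence tw(G) = 1 exactly.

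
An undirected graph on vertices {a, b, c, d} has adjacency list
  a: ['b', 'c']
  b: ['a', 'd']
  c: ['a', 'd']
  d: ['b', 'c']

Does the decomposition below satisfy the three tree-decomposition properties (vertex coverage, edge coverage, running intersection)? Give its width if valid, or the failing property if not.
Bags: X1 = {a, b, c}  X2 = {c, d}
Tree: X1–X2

A tree decomposition must satisfy three properties: every vertex lies in some bag; for every edge, both endpoints lie together in some bag; and for every vertex, the bags containing it form a connected subtree. Here edge (b,d) lies in no bag, so the decomposition is invalid.

No — edge (b,d) lies in no bag.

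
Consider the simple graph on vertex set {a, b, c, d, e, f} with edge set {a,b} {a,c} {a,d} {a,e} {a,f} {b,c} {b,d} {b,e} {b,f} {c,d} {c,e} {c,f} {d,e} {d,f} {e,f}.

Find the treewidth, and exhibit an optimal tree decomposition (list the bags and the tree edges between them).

Treewidth 5.
One such decomposition:
Bags: B1 = {a, b, c, d, e, f}
Tree: (single bag)

With just one bag of size 6, the width is 6 − 1 = 5, so tw(G) ≤ 5. For the lower bound, the 6 vertices {a, b, c, d, e, f} are pairwise adjacent, and any tree decomposition puts a clique entirely inside one bag — forcing width ≥ 5. Combining the bounds, tw(G) = 5.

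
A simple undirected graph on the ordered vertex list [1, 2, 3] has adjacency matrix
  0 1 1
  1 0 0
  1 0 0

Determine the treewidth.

A width-1 tree decomposition is:
Bags: B1 = {1, 3}  B2 = {1, 2}
Tree: B1–B2
The largest bag has 2 vertices, giving width 1; this decomposition certifies tw(G) ≤ 1. Any graph with an edge has treewidth ≥ 1, and G has the edge 3–1. Therefore the treewidth is 1.

1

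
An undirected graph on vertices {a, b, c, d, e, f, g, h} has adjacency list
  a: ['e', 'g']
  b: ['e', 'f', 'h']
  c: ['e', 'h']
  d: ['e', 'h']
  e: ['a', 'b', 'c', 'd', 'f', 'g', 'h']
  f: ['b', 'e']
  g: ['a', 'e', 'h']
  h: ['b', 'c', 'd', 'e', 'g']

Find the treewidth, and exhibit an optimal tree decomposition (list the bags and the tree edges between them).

Every bag has size at most 3, so the width is 3 − 1 = 2 and tw(G) ≤ 2. On the other hand G contains the 3-clique {a, e, g}. A clique must lie in a single bag of any decomposition, so no decomposition can have width below 2. Hence tw(G) = 2 exactly.

Treewidth 2.
One such decomposition:
Bags: B1 = {b, e, f}  B2 = {b, e, h}  B3 = {e, g, h}  B4 = {a, e, g}  B5 = {c, e, h}  B6 = {d, e, h}
Tree: B1–B2, B2–B3, B3–B4, B3–B5, B5–B6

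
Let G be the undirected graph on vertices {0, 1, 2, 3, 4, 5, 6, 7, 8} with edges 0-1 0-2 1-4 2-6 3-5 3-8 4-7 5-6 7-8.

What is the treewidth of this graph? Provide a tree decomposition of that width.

Treewidth 2.
One optimal decomposition is:
Bags: B1 = {0, 1, 4}  B2 = {0, 4, 7}  B3 = {0, 7, 8}  B4 = {0, 3, 8}  B5 = {0, 3, 5}  B6 = {0, 5, 6}  B7 = {0, 2, 6}
Tree: B1–B2, B2–B3, B3–B4, B4–B5, B5–B6, B6–B7

Every bag has size at most 3, so the width is 3 − 1 = 2 and tw(G) ≤ 2. The edges 0–1–4–7–8–3–5–6–2–0 form a cycle, so G is not a tree and its treewidth is at least 2. Therefore the treewidth is 2.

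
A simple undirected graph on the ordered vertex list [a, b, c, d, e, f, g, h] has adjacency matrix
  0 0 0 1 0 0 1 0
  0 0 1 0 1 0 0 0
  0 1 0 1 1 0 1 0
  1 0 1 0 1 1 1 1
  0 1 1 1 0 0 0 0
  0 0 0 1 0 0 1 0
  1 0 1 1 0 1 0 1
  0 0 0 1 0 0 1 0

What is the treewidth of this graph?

2

A width-2 tree decomposition is:
Bags: B1 = {c, d, g}  B2 = {d, f, g}  B3 = {a, d, g}  B4 = {c, d, e}  B5 = {d, g, h}  B6 = {b, c, e}
Tree: B1–B2, B1–B3, B1–B4, B1–B5, B4–B6
Each bag holds 3 vertices, so the decomposition has width 2, which upper-bounds the treewidth. Conversely, {d, g, h} is a clique of size 3, and the vertices of any clique must share a bag in every tree decomposition; so some bag has ≥ 3 vertices and tw(G) ≥ 2. Therefore the treewidth is 2.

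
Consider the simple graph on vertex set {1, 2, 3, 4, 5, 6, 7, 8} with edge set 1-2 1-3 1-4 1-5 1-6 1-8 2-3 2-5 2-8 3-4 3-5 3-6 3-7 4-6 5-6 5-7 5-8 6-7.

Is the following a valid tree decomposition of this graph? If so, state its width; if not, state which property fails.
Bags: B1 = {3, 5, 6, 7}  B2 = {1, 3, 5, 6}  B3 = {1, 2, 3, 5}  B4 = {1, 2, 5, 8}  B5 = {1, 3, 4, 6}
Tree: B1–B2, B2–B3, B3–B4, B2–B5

Vertex coverage: the bags together contain {1, 2, 3, 4, 5, 6, 7, 8}, the full vertex set. Edge coverage: each edge of G has both endpoints in at least one bag. Running intersection: for every vertex, the bags containing it form a connected subtree. All three properties hold, so this is a valid tree decomposition of width max|bag| − 1 = 3, and hence tw(G) ≤ 3.

Yes; width 3.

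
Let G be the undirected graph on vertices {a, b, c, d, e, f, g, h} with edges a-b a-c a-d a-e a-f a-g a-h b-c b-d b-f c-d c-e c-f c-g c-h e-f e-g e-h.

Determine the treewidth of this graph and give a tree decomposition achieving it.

Each bag holds 4 vertices, so the decomposition has width 3, which upper-bounds the treewidth. On the other hand G contains the 4-clique {a, b, c, d}. A clique must lie in a single bag of any decomposition, so no decomposition can have width below 3. Therefore the treewidth is 3.

Treewidth 3.
Bags: B1 = {a, c, e, f}  B2 = {a, c, e, h}  B3 = {a, c, e, g}  B4 = {a, b, c, f}  B5 = {a, b, c, d}
Tree: B1–B2, B1–B3, B1–B4, B4–B5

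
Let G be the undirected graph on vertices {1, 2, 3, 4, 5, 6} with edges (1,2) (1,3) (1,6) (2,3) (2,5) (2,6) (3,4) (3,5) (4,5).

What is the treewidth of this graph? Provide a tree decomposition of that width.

Every bag has size at most 3, so the width is 3 − 1 = 2 and tw(G) ≤ 2. On the other hand G contains the 3-clique {1, 2, 3}. A clique must lie in a single bag of any decomposition, so no decomposition can have width below 2. The upper and lower bounds meet at 2, so that is the treewidth.

Treewidth 2.
One such decomposition:
Bags: B1 = {1, 2, 3}  B2 = {1, 2, 6}  B3 = {2, 3, 5}  B4 = {3, 4, 5}
Tree: B1–B2, B1–B3, B3–B4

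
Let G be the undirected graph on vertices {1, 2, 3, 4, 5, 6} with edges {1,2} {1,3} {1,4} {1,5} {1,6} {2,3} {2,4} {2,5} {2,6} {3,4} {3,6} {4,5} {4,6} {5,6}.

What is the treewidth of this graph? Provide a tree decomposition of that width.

The largest bag has 5 vertices, giving width 4; this decomposition certifies tw(G) ≤ 4. On the other hand G contains the 5-clique {1, 2, 3, 4, 6}. A clique must lie in a single bag of any decomposition, so no decomposition can have width below 4. The upper and lower bounds meet at 4, so that is the treewidth.

Treewidth 4.
One such decomposition:
Bags: B1 = {1, 2, 4, 5, 6}  B2 = {1, 2, 3, 4, 6}
Tree: B1–B2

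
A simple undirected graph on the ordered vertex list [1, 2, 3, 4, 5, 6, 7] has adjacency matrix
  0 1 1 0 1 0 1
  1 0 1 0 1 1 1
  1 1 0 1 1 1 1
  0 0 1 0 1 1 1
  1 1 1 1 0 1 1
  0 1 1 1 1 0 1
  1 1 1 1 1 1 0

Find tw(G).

4

A width-4 tree decomposition is:
Bags: B1 = {2, 3, 5, 6, 7}  B2 = {1, 2, 3, 5, 7}  B3 = {3, 4, 5, 6, 7}
Tree: B1–B2, B1–B3
Every bag has size at most 5, so the width is 5 − 1 = 4 and tw(G) ≤ 4. On the other hand G contains the 5-clique {1, 2, 3, 5, 7}. A clique must lie in a single bag of any decomposition, so no decomposition can have width below 4. Therefore the treewidth is 4.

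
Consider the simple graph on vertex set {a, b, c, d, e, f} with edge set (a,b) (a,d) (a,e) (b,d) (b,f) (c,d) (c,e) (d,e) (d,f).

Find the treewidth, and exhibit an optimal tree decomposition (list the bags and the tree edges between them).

Every bag has size at most 3, so the width is 3 − 1 = 2 and tw(G) ≤ 2. For the lower bound, the 3 vertices {c, d, e} are pairwise adjacent, and any tree decomposition puts a clique entirely inside one bag — forcing width ≥ 2. The upper and lower bounds meet at 2, so that is the treewidth.

Treewidth 2.
One such decomposition:
Bags: B1 = {a, d, e}  B2 = {c, d, e}  B3 = {a, b, d}  B4 = {b, d, f}
Tree: B1–B2, B1–B3, B3–B4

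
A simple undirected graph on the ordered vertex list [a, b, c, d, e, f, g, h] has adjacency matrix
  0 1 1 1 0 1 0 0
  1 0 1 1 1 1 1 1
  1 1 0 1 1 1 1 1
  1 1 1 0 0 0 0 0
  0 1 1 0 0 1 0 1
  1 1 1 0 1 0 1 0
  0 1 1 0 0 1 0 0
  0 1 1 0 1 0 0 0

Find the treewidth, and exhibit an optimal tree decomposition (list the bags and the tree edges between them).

Each bag holds 4 vertices, so the decomposition has width 3, which upper-bounds the treewidth. For the lower bound, the 4 vertices {a, b, c, d} are pairwise adjacent, and any tree decomposition puts a clique entirely inside one bag — forcing width ≥ 3. Hence tw(G) = 3 exactly.

Treewidth 3.
Bags: B1 = {b, c, e, h}  B2 = {b, c, e, f}  B3 = {a, b, c, f}  B4 = {b, c, f, g}  B5 = {a, b, c, d}
Tree: B1–B2, B2–B3, B2–B4, B3–B5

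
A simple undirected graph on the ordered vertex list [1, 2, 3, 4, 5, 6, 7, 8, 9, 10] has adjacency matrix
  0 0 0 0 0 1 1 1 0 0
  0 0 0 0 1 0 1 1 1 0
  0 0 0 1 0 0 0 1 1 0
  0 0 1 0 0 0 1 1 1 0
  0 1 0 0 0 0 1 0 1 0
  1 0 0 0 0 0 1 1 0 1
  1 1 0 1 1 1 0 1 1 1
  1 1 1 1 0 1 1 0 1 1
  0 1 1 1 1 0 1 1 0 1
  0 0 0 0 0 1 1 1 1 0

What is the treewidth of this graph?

3

A width-3 tree decomposition is:
Bags: B1 = {4, 7, 8, 9}  B2 = {7, 8, 9, 10}  B3 = {6, 7, 8, 10}  B4 = {3, 4, 8, 9}  B5 = {1, 6, 7, 8}  B6 = {2, 7, 8, 9}  B7 = {2, 5, 7, 9}
Tree: B1–B2, B2–B3, B1–B4, B3–B5, B1–B6, B6–B7
Every bag has size at most 4, so the width is 4 − 1 = 3 and tw(G) ≤ 3. On the other hand G contains the 4-clique {3, 4, 8, 9}. A clique must lie in a single bag of any decomposition, so no decomposition can have width below 3. Therefore the treewidth is 3.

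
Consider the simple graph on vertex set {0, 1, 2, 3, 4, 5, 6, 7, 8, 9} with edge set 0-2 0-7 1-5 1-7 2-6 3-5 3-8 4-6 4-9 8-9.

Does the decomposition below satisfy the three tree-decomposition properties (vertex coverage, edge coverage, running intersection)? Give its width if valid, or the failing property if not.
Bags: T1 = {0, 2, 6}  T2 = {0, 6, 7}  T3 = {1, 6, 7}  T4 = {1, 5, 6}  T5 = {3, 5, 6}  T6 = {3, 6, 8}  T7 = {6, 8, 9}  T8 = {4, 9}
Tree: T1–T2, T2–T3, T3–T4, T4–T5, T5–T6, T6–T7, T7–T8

A tree decomposition must satisfy three properties: every vertex lies in some bag; for every edge, both endpoints lie together in some bag; and for every vertex, the bags containing it form a connected subtree. Here edge (6,4) lies in no bag, so the decomposition is invalid.

No — edge (6,4) lies in no bag.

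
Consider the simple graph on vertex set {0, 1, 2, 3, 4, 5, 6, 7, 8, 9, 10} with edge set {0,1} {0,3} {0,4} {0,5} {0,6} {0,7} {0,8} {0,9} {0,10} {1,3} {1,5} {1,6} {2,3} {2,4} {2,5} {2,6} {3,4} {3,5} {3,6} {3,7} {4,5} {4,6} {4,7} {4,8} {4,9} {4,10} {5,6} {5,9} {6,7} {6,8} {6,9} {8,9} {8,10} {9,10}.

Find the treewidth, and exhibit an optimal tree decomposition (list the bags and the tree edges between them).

The largest bag has 5 vertices, giving width 4; this decomposition certifies tw(G) ≤ 4. On the other hand G contains the 5-clique {0, 1, 3, 5, 6}. A clique must lie in a single bag of any decomposition, so no decomposition can have width below 4. Combining the bounds, tw(G) = 4.

Treewidth 4.
One such decomposition:
Bags: B1 = {0, 3, 4, 5, 6}  B2 = {0, 1, 3, 5, 6}  B3 = {0, 3, 4, 6, 7}  B4 = {0, 4, 5, 6, 9}  B5 = {0, 4, 6, 8, 9}  B6 = {2, 3, 4, 5, 6}  B7 = {0, 4, 8, 9, 10}
Tree: B1–B2, B1–B3, B1–B4, B4–B5, B1–B6, B5–B7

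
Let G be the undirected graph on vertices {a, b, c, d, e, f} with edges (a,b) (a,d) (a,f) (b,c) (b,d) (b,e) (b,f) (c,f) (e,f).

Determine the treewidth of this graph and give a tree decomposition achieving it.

Every bag has size at most 3, so the width is 3 − 1 = 2 and tw(G) ≤ 2. Conversely, {a, b, d} is a clique of size 3, and the vertices of any clique must share a bag in every tree decomposition; so some bag has ≥ 3 vertices and tw(G) ≥ 2. Therefore the treewidth is 2.

Treewidth 2.
One optimal decomposition is:
Bags: B1 = {a, b, f}  B2 = {a, b, d}  B3 = {b, e, f}  B4 = {b, c, f}
Tree: B1–B2, B1–B3, B1–B4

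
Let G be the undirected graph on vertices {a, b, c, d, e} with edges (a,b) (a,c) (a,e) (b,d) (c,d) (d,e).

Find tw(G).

2

A width-2 tree decomposition is:
Bags: B1 = {a, c, d}  B2 = {a, b, d}  B3 = {a, d, e}
Tree: B1–B2, B2–B3
Every bag has size at most 3, so the width is 3 − 1 = 2 and tw(G) ≤ 2. For the lower bound, G contains the cycle c–a–b–d–c, so G is not a forest; only forests have treewidth ≤ 1, hence tw(G) ≥ 2. Hence tw(G) = 2 exactly.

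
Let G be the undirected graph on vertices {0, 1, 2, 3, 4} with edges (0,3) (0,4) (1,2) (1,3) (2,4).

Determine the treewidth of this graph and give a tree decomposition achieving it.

Treewidth 2.
Bags: B1 = {1, 2, 4}  B2 = {1, 3, 4}  B3 = {0, 3, 4}
Tree: B1–B2, B2–B3

The largest bag has 3 vertices, giving width 2; this decomposition certifies tw(G) ≤ 2. The edges 4–2–1–3–0–4 form a cycle, so G is not a tree and its treewidth is at least 2. Therefore the treewidth is 2.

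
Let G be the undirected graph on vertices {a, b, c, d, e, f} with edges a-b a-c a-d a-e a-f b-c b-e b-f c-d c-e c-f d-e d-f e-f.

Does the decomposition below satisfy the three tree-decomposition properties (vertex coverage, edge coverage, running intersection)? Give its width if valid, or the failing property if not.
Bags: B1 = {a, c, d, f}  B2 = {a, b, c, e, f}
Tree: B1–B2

No — edge (e,d) lies in no bag.

A tree decomposition must satisfy three properties: every vertex lies in some bag; for every edge, both endpoints lie together in some bag; and for every vertex, the bags containing it form a connected subtree. Here edge (e,d) lies in no bag, so the decomposition is invalid.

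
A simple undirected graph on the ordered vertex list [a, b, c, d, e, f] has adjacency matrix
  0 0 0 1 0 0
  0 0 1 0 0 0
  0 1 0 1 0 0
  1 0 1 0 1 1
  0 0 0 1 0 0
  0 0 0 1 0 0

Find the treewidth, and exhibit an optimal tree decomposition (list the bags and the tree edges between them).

The largest bag has 2 vertices, giving width 1; this decomposition certifies tw(G) ≤ 1. Since G has at least one edge (e.g. f–d), it is not an edgeless graph, so tw(G) ≥ 1. Therefore the treewidth is 1.

Treewidth 1.
One such decomposition:
Bags: B1 = {d, f}  B2 = {c, d}  B3 = {a, d}  B4 = {b, c}  B5 = {d, e}
Tree: B1–B2, B2–B3, B2–B4, B2–B5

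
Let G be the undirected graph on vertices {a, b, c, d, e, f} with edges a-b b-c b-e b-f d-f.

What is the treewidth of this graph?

1

A width-1 tree decomposition is:
Bags: B1 = {b, e}  B2 = {b, f}  B3 = {b, c}  B4 = {d, f}  B5 = {a, b}
Tree: B1–B2, B2–B3, B2–B4, B1–B5
The largest bag has 2 vertices, giving width 1; this decomposition certifies tw(G) ≤ 1. G has an edge, so its treewidth is at least 1. Combining the bounds, tw(G) = 1.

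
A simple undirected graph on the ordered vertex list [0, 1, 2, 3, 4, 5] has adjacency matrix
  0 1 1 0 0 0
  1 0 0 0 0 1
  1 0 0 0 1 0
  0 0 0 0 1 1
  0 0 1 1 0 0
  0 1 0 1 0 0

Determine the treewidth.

A width-2 tree decomposition is:
Bags: B1 = {0, 2, 4}  B2 = {0, 3, 4}  B3 = {0, 3, 5}  B4 = {0, 1, 5}
Tree: B1–B2, B2–B3, B3–B4
The largest bag has 3 vertices, giving width 2; this decomposition certifies tw(G) ≤ 2. The edges 0–2–4–3–5–1–0 form a cycle, so G is not a tree and its treewidth is at least 2. Combining the bounds, tw(G) = 2.

2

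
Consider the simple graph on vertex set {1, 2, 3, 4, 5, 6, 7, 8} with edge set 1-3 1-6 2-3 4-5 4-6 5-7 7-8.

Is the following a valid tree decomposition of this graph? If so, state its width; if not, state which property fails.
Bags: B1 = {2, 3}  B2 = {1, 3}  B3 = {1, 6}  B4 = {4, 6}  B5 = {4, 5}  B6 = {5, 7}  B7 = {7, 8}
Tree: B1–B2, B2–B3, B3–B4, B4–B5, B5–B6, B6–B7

Every vertex of G appears in some bag (union = {1, 2, 3, 4, 5, 6, 7, 8}); every edge is covered by a bag; and for each vertex v the set of bags containing v is connected in the bag tree. The decomposition is therefore valid. The largest bag has 2 vertices, so the width is 1.

Yes; width 1.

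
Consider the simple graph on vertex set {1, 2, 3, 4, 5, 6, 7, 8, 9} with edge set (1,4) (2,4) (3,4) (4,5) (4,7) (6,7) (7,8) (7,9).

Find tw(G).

A width-1 tree decomposition is:
Bags: B1 = {4, 7}  B2 = {1, 4}  B3 = {6, 7}  B4 = {2, 4}  B5 = {7, 8}  B6 = {3, 4}  B7 = {4, 5}  B8 = {7, 9}
Tree: B1–B2, B1–B3, B1–B4, B1–B5, B1–B6, B2–B7, B5–B8
Each bag holds 2 vertices, so the decomposition has width 1, which upper-bounds the treewidth. Any graph with an edge has treewidth ≥ 1, and G has the edge 4–7. Therefore the treewidth is 1.

1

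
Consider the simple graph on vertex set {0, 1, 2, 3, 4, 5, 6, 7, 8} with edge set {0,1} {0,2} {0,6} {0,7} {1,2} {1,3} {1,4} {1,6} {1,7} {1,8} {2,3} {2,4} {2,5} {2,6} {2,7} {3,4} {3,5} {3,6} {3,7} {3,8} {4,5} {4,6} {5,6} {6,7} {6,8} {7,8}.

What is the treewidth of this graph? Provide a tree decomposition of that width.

Treewidth 4.
Bags: B1 = {1, 2, 3, 6, 7}  B2 = {1, 2, 3, 4, 6}  B3 = {1, 3, 6, 7, 8}  B4 = {2, 3, 4, 5, 6}  B5 = {0, 1, 2, 6, 7}
Tree: B1–B2, B1–B3, B2–B4, B1–B5

Every bag has size at most 5, so the width is 5 − 1 = 4 and tw(G) ≤ 4. For the lower bound, the 5 vertices {1, 3, 6, 7, 8} are pairwise adjacent, and any tree decomposition puts a clique entirely inside one bag — forcing width ≥ 4. Hence tw(G) = 4 exactly.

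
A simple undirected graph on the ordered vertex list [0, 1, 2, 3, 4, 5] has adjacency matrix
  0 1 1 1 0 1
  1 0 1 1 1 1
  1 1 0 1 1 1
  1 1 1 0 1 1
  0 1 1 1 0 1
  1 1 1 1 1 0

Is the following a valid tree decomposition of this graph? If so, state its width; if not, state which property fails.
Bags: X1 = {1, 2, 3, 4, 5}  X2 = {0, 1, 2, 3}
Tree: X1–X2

No — edge (5,0) lies in no bag.

A tree decomposition must satisfy three properties: every vertex lies in some bag; for every edge, both endpoints lie together in some bag; and for every vertex, the bags containing it form a connected subtree. Here edge (5,0) lies in no bag, so the decomposition is invalid.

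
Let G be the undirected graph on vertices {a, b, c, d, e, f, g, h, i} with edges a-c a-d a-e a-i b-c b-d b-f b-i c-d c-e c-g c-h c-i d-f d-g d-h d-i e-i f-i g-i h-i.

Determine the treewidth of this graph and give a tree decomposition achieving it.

Every bag has size at most 4, so the width is 4 − 1 = 3 and tw(G) ≤ 3. For the lower bound, the 4 vertices {c, d, g, i} are pairwise adjacent, and any tree decomposition puts a clique entirely inside one bag — forcing width ≥ 3. Combining the bounds, tw(G) = 3.

Treewidth 3.
One optimal decomposition is:
Bags: B1 = {a, c, d, i}  B2 = {b, c, d, i}  B3 = {c, d, g, i}  B4 = {b, d, f, i}  B5 = {c, d, h, i}  B6 = {a, c, e, i}
Tree: B1–B2, B1–B3, B2–B4, B2–B5, B1–B6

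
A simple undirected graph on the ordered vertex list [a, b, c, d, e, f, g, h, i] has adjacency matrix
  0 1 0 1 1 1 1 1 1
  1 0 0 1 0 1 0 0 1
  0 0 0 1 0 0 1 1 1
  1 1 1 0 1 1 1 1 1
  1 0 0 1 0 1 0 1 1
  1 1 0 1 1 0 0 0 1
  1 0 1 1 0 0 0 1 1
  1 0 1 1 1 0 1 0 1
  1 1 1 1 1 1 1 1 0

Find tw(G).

4

A width-4 tree decomposition is:
Bags: B1 = {a, d, g, h, i}  B2 = {a, d, e, h, i}  B3 = {c, d, g, h, i}  B4 = {a, d, e, f, i}  B5 = {a, b, d, f, i}
Tree: B1–B2, B1–B3, B2–B4, B4–B5
The largest bag has 5 vertices, giving width 4; this decomposition certifies tw(G) ≤ 4. Conversely, {c, d, g, h, i} is a clique of size 5, and the vertices of any clique must share a bag in every tree decomposition; so some bag has ≥ 5 vertices and tw(G) ≥ 4. Therefore the treewidth is 4.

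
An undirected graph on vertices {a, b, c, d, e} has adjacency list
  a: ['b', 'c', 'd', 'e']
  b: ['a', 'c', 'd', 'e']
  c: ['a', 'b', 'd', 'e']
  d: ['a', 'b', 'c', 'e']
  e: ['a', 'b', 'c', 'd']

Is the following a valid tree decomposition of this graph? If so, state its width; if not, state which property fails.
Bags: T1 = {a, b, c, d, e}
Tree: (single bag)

Checking the three conditions: (i) the bags cover all of {a, b, c, d, e}; (ii) for each edge, some bag contains both endpoints; (iii) the bags containing any fixed vertex form a subtree. All hold, so the decomposition is valid with width 5 − 1 = 4.

Yes; width 4.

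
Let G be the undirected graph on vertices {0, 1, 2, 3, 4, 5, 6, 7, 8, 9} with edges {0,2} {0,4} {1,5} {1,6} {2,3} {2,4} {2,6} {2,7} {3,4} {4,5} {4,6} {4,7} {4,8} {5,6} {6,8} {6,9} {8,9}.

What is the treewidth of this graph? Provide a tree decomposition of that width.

Treewidth 2.
One such decomposition:
Bags: B1 = {2, 4, 6}  B2 = {4, 5, 6}  B3 = {4, 6, 8}  B4 = {2, 4, 7}  B5 = {6, 8, 9}  B6 = {2, 3, 4}  B7 = {0, 2, 4}  B8 = {1, 5, 6}
Tree: B1–B2, B1–B3, B1–B4, B3–B5, B4–B6, B4–B7, B2–B8

Each bag holds 3 vertices, so the decomposition has width 2, which upper-bounds the treewidth. For the lower bound, the 3 vertices {1, 5, 6} are pairwise adjacent, and any tree decomposition puts a clique entirely inside one bag — forcing width ≥ 2. Combining the bounds, tw(G) = 2.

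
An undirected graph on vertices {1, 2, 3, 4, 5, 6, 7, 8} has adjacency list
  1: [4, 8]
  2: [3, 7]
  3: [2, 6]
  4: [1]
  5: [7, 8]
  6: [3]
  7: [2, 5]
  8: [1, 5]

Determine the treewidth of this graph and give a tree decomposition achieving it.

Each bag holds 2 vertices, so the decomposition has width 1, which upper-bounds the treewidth. Any graph with an edge has treewidth ≥ 1, and G has the edge 4–1. Therefore the treewidth is 1.

Treewidth 1.
One such decomposition:
Bags: B1 = {1, 4}  B2 = {1, 8}  B3 = {5, 8}  B4 = {5, 7}  B5 = {2, 7}  B6 = {2, 3}  B7 = {3, 6}
Tree: B1–B2, B2–B3, B3–B4, B4–B5, B5–B6, B6–B7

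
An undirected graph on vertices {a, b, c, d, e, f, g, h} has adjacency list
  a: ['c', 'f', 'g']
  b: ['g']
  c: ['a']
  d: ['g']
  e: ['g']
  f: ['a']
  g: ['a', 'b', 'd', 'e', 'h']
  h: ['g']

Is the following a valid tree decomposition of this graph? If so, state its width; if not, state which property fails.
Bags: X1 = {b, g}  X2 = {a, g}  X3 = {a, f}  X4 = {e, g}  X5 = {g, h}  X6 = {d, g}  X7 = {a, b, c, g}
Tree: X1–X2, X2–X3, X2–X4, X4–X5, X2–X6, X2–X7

No — bags containing vertex b are not connected in the tree.

A tree decomposition must satisfy three properties: every vertex lies in some bag; for every edge, both endpoints lie together in some bag; and for every vertex, the bags containing it form a connected subtree. Here bags containing vertex b are not connected in the tree, so the decomposition is invalid.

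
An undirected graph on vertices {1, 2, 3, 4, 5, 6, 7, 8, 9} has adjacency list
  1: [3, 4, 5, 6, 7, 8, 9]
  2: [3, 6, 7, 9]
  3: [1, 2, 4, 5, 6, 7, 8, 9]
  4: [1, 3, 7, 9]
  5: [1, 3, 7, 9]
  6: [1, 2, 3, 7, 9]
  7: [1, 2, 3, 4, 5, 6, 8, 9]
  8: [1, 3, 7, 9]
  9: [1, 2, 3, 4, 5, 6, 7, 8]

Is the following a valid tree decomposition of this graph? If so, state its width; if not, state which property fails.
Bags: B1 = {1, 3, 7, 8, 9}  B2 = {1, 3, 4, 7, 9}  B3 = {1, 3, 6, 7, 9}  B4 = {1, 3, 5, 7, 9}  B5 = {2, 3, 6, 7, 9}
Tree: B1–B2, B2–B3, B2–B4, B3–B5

Yes; width 4.

Vertex coverage: the bags together contain {1, 2, 3, 4, 5, 6, 7, 8, 9}, the full vertex set. Edge coverage: each edge of G has both endpoints in at least one bag. Running intersection: for every vertex, the bags containing it form a connected subtree. All three properties hold, so this is a valid tree decomposition of width max|bag| − 1 = 4, and hence tw(G) ≤ 4.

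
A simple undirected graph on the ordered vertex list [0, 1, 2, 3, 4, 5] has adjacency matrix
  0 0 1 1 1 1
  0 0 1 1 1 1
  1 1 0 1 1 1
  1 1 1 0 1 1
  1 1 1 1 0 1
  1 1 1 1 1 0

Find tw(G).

4

A width-4 tree decomposition is:
Bags: B1 = {1, 2, 3, 4, 5}  B2 = {0, 2, 3, 4, 5}
Tree: B1–B2
The largest bag has 5 vertices, giving width 4; this decomposition certifies tw(G) ≤ 4. Conversely, {0, 2, 3, 4, 5} is a clique of size 5, and the vertices of any clique must share a bag in every tree decomposition; so some bag has ≥ 5 vertices and tw(G) ≥ 4. Combining the bounds, tw(G) = 4.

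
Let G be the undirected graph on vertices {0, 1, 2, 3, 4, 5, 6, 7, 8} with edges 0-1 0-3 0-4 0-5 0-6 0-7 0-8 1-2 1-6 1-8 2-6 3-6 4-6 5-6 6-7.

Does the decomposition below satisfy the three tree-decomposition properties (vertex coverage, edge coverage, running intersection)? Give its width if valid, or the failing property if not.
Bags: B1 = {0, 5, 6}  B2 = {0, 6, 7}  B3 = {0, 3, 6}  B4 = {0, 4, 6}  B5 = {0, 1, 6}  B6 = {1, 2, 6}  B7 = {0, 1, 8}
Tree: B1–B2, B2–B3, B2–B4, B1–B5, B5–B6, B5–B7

Yes; width 2.

Checking the three conditions: (i) the bags cover all of {0, 1, 2, 3, 4, 5, 6, 7, 8}; (ii) for each edge, some bag contains both endpoints; (iii) the bags containing any fixed vertex form a subtree. All hold, so the decomposition is valid with width 3 − 1 = 2.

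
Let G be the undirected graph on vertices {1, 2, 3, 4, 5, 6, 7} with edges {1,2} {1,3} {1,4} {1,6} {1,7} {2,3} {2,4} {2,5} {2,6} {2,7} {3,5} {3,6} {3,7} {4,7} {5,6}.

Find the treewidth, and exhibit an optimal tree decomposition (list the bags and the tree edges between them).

The largest bag has 4 vertices, giving width 3; this decomposition certifies tw(G) ≤ 3. On the other hand G contains the 4-clique {1, 2, 3, 6}. A clique must lie in a single bag of any decomposition, so no decomposition can have width below 3. Combining the bounds, tw(G) = 3.

Treewidth 3.
One optimal decomposition is:
Bags: B1 = {1, 2, 3, 6}  B2 = {1, 2, 3, 7}  B3 = {1, 2, 4, 7}  B4 = {2, 3, 5, 6}
Tree: B1–B2, B2–B3, B1–B4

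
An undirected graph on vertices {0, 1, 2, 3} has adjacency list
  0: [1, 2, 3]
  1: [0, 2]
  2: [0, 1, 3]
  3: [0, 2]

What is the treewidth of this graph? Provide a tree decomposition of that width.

Every bag has size at most 3, so the width is 3 − 1 = 2 and tw(G) ≤ 2. Conversely, {0, 1, 2} is a clique of size 3, and the vertices of any clique must share a bag in every tree decomposition; so some bag has ≥ 3 vertices and tw(G) ≥ 2. Combining the bounds, tw(G) = 2.

Treewidth 2.
One such decomposition:
Bags: B1 = {0, 2, 3}  B2 = {0, 1, 2}
Tree: B1–B2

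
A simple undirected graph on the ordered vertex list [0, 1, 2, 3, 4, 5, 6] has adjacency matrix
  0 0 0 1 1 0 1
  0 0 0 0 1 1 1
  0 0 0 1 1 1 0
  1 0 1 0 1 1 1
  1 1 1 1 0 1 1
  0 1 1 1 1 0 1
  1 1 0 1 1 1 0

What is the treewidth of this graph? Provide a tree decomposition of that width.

Each bag holds 4 vertices, so the decomposition has width 3, which upper-bounds the treewidth. Conversely, {1, 4, 5, 6} is a clique of size 4, and the vertices of any clique must share a bag in every tree decomposition; so some bag has ≥ 4 vertices and tw(G) ≥ 3. The upper and lower bounds meet at 3, so that is the treewidth.

Treewidth 3.
One such decomposition:
Bags: B1 = {2, 3, 4, 5}  B2 = {3, 4, 5, 6}  B3 = {1, 4, 5, 6}  B4 = {0, 3, 4, 6}
Tree: B1–B2, B2–B3, B2–B4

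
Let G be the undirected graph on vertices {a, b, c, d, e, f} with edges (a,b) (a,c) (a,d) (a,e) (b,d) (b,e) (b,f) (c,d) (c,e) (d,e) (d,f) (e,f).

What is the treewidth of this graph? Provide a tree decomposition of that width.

Treewidth 3.
One such decomposition:
Bags: B1 = {a, b, d, e}  B2 = {a, c, d, e}  B3 = {b, d, e, f}
Tree: B1–B2, B1–B3

Every bag has size at most 4, so the width is 4 − 1 = 3 and tw(G) ≤ 3. Conversely, {b, d, e, f} is a clique of size 4, and the vertices of any clique must share a bag in every tree decomposition; so some bag has ≥ 4 vertices and tw(G) ≥ 3. The upper and lower bounds meet at 3, so that is the treewidth.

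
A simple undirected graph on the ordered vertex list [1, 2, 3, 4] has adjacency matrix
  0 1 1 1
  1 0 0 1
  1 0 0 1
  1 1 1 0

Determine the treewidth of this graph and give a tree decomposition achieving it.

Every bag has size at most 3, so the width is 3 − 1 = 2 and tw(G) ≤ 2. For the lower bound, the 3 vertices {1, 2, 4} are pairwise adjacent, and any tree decomposition puts a clique entirely inside one bag — forcing width ≥ 2. Hence tw(G) = 2 exactly.

Treewidth 2.
One optimal decomposition is:
Bags: B1 = {1, 2, 4}  B2 = {1, 3, 4}
Tree: B1–B2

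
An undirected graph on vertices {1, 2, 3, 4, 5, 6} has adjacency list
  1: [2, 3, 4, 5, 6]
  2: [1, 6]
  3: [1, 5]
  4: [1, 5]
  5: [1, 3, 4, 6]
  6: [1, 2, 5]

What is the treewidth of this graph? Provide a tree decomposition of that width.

Every bag has size at most 3, so the width is 3 − 1 = 2 and tw(G) ≤ 2. Conversely, {1, 2, 6} is a clique of size 3, and the vertices of any clique must share a bag in every tree decomposition; so some bag has ≥ 3 vertices and tw(G) ≥ 2. Combining the bounds, tw(G) = 2.

Treewidth 2.
Bags: B1 = {1, 2, 6}  B2 = {1, 5, 6}  B3 = {1, 3, 5}  B4 = {1, 4, 5}
Tree: B1–B2, B2–B3, B3–B4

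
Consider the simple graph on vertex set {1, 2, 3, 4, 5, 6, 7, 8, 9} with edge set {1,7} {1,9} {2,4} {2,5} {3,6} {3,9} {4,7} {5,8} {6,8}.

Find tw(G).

2

A width-2 tree decomposition is:
Bags: B1 = {2, 4, 5}  B2 = {4, 5, 8}  B3 = {4, 6, 8}  B4 = {3, 4, 6}  B5 = {3, 4, 9}  B6 = {1, 4, 9}  B7 = {1, 4, 7}
Tree: B1–B2, B2–B3, B3–B4, B4–B5, B5–B6, B6–B7
The largest bag has 3 vertices, giving width 2; this decomposition certifies tw(G) ≤ 2. For the lower bound, G contains the cycle 4–2–5–8–6–3–9–1–7–4, so G is not a forest; only forests have treewidth ≤ 1, hence tw(G) ≥ 2. The upper and lower bounds meet at 2, so that is the treewidth.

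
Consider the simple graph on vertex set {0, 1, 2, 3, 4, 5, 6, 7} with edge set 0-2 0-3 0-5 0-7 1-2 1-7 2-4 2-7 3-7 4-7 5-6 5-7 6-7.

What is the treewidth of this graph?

2

A width-2 tree decomposition is:
Bags: B1 = {0, 5, 7}  B2 = {0, 2, 7}  B3 = {1, 2, 7}  B4 = {0, 3, 7}  B5 = {2, 4, 7}  B6 = {5, 6, 7}
Tree: B1–B2, B2–B3, B2–B4, B3–B5, B1–B6
Each bag holds 3 vertices, so the decomposition has width 2, which upper-bounds the treewidth. On the other hand G contains the 3-clique {0, 2, 7}. A clique must lie in a single bag of any decomposition, so no decomposition can have width below 2. Combining the bounds, tw(G) = 2.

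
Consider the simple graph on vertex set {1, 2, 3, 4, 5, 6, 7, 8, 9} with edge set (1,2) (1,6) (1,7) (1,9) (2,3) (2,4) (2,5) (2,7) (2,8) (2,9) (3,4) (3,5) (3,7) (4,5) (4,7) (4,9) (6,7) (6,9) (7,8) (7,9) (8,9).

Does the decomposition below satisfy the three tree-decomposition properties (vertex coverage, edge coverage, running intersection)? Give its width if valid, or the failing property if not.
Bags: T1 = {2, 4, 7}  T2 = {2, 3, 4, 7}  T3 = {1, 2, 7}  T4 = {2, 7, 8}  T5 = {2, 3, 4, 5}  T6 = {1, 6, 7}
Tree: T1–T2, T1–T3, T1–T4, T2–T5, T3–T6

A tree decomposition must satisfy three properties: every vertex lies in some bag; for every edge, both endpoints lie together in some bag; and for every vertex, the bags containing it form a connected subtree. Here vertex 9 appears in no bag, so the decomposition is invalid.

No — vertex 9 appears in no bag.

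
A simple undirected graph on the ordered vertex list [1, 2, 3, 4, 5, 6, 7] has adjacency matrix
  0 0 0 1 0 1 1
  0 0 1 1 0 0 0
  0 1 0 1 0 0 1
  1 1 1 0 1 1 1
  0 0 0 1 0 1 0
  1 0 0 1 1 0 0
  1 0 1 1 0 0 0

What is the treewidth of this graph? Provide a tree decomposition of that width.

The largest bag has 3 vertices, giving width 2; this decomposition certifies tw(G) ≤ 2. On the other hand G contains the 3-clique {1, 4, 6}. A clique must lie in a single bag of any decomposition, so no decomposition can have width below 2. The upper and lower bounds meet at 2, so that is the treewidth.

Treewidth 2.
Bags: B1 = {1, 4, 7}  B2 = {3, 4, 7}  B3 = {1, 4, 6}  B4 = {2, 3, 4}  B5 = {4, 5, 6}
Tree: B1–B2, B1–B3, B2–B4, B3–B5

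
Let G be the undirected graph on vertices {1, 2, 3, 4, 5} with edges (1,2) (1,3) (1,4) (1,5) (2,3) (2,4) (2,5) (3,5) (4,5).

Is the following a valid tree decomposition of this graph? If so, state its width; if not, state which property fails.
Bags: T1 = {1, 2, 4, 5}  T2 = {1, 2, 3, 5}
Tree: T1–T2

Yes; width 3.

Every vertex of G appears in some bag (union = {1, 2, 3, 4, 5}); every edge is covered by a bag; and for each vertex v the set of bags containing v is connected in the bag tree. The decomposition is therefore valid. The largest bag has 4 vertices, so the width is 3.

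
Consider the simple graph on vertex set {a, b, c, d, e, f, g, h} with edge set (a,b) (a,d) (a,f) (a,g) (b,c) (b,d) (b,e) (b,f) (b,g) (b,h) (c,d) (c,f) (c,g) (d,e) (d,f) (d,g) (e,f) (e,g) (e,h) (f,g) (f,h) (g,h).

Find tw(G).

4

A width-4 tree decomposition is:
Bags: B1 = {b, d, e, f, g}  B2 = {a, b, d, f, g}  B3 = {b, e, f, g, h}  B4 = {b, c, d, f, g}
Tree: B1–B2, B1–B3, B2–B4
Each bag holds 5 vertices, so the decomposition has width 4, which upper-bounds the treewidth. For the lower bound, the 5 vertices {b, d, e, f, g} are pairwise adjacent, and any tree decomposition puts a clique entirely inside one bag — forcing width ≥ 4. The upper and lower bounds meet at 4, so that is the treewidth.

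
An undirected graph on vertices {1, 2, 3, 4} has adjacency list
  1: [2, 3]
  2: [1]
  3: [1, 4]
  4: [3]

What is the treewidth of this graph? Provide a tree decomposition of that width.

Each bag holds 2 vertices, so the decomposition has width 1, which upper-bounds the treewidth. Any graph with an edge has treewidth ≥ 1, and G has the edge 2–1. Therefore the treewidth is 1.

Treewidth 1.
One such decomposition:
Bags: B1 = {1, 2}  B2 = {1, 3}  B3 = {3, 4}
Tree: B1–B2, B2–B3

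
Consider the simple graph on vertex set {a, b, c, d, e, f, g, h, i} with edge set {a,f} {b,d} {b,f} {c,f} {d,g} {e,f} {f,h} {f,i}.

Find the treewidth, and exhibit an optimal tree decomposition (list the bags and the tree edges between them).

Treewidth 1.
Bags: B1 = {c, f}  B2 = {f, i}  B3 = {e, f}  B4 = {a, f}  B5 = {f, h}  B6 = {b, f}  B7 = {b, d}  B8 = {d, g}
Tree: B1–B2, B1–B3, B3–B4, B1–B5, B5–B6, B6–B7, B7–B8

Every bag has size at most 2, so the width is 2 − 1 = 1 and tw(G) ≤ 1. G has an edge, so its treewidth is at least 1. Combining the bounds, tw(G) = 1.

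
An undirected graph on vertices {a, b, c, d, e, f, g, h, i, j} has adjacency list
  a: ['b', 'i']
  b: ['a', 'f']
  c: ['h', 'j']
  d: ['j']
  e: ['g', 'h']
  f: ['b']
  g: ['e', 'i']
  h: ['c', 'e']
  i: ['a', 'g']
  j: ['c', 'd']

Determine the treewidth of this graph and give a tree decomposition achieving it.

Treewidth 1.
One optimal decomposition is:
Bags: B1 = {d, j}  B2 = {c, j}  B3 = {c, h}  B4 = {e, h}  B5 = {e, g}  B6 = {g, i}  B7 = {a, i}  B8 = {a, b}  B9 = {b, f}
Tree: B1–B2, B2–B3, B3–B4, B4–B5, B5–B6, B6–B7, B7–B8, B8–B9

Every bag has size at most 2, so the width is 2 − 1 = 1 and tw(G) ≤ 1. Any graph with an edge has treewidth ≥ 1, and G has the edge d–j. Hence tw(G) = 1 exactly.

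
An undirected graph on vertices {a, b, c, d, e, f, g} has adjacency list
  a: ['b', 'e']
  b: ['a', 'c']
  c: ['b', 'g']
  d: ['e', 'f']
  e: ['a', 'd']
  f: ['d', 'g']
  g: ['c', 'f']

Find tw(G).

A width-2 tree decomposition is:
Bags: B1 = {d, f, g}  B2 = {c, d, g}  B3 = {b, c, d}  B4 = {a, b, d}  B5 = {a, d, e}
Tree: B1–B2, B2–B3, B3–B4, B4–B5
Every bag has size at most 3, so the width is 3 − 1 = 2 and tw(G) ≤ 2. The edges d–f–g–c–b–a–e–d form a cycle, so G is not a tree and its treewidth is at least 2. Combining the bounds, tw(G) = 2.

2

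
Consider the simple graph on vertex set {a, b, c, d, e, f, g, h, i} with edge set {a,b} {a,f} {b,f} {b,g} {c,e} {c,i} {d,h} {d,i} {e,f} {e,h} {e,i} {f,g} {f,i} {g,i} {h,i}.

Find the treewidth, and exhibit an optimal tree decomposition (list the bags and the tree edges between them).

Treewidth 2.
One such decomposition:
Bags: B1 = {e, f, i}  B2 = {f, g, i}  B3 = {b, f, g}  B4 = {e, h, i}  B5 = {d, h, i}  B6 = {a, b, f}  B7 = {c, e, i}
Tree: B1–B2, B2–B3, B1–B4, B4–B5, B3–B6, B1–B7

Each bag holds 3 vertices, so the decomposition has width 2, which upper-bounds the treewidth. On the other hand G contains the 3-clique {a, b, f}. A clique must lie in a single bag of any decomposition, so no decomposition can have width below 2. The upper and lower bounds meet at 2, so that is the treewidth.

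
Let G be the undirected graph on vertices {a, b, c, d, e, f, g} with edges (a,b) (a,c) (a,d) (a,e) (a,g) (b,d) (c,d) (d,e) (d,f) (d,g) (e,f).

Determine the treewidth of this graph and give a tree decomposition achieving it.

Each bag holds 3 vertices, so the decomposition has width 2, which upper-bounds the treewidth. For the lower bound, the 3 vertices {a, d, g} are pairwise adjacent, and any tree decomposition puts a clique entirely inside one bag — forcing width ≥ 2. Therefore the treewidth is 2.

Treewidth 2.
One such decomposition:
Bags: B1 = {a, d, e}  B2 = {a, d, g}  B3 = {d, e, f}  B4 = {a, b, d}  B5 = {a, c, d}
Tree: B1–B2, B1–B3, B1–B4, B4–B5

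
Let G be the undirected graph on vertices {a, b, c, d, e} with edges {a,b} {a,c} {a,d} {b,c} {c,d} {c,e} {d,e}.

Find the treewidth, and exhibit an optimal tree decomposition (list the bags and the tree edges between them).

The largest bag has 3 vertices, giving width 2; this decomposition certifies tw(G) ≤ 2. Conversely, {c, d, e} is a clique of size 3, and the vertices of any clique must share a bag in every tree decomposition; so some bag has ≥ 3 vertices and tw(G) ≥ 2. Therefore the treewidth is 2.

Treewidth 2.
One optimal decomposition is:
Bags: B1 = {c, d, e}  B2 = {a, c, d}  B3 = {a, b, c}
Tree: B1–B2, B2–B3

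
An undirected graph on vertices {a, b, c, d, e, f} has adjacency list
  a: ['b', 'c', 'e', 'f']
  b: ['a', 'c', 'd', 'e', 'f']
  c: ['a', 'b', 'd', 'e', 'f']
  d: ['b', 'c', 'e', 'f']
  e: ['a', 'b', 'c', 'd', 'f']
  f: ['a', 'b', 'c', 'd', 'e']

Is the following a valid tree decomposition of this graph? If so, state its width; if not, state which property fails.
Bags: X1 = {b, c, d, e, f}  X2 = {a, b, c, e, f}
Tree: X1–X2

Yes; width 4.

Vertex coverage: the bags together contain {a, b, c, d, e, f}, the full vertex set. Edge coverage: each edge of G has both endpoints in at least one bag. Running intersection: for every vertex, the bags containing it form a connected subtree. All three properties hold, so this is a valid tree decomposition of width max|bag| − 1 = 4, and hence tw(G) ≤ 4.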